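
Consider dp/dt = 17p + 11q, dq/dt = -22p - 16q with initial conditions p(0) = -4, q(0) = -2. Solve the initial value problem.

Coefficient matrix A = [[17, 11], [-22, -16]].
Characteristic polynomial det(A - λI) = λ^2 - λ - 30 = 0.
Eigenvalues λ = -5, 6.
For λ=-5: (A-λI) row 1 is [22, 11], so an eigenvector is (-1, 2).
For λ=6: (A-λI) row 1 is [11, 11], so an eigenvector is (-1, 1).
General solution: K_1e^(-5t)(-1,2) + K_2e^(6t)(-1,1).
Applying p(0)=-4, q(0)=-2 gives K_1=-6, K_2=10.

p(t) = -10e^(6t) + 6e^(-5t), q(t) = 10e^(6t) - 12e^(-5t)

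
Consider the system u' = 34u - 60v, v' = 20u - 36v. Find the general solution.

u(t) = 3c_1e^(-6t) - 2c_2e^(4t), v(t) = 2c_1e^(-6t) - c_2e^(4t)

Coefficient matrix A = [[34, -60], [20, -36]].
Characteristic polynomial det(A - λI) = λ^2 + 2λ - 24 = 0.
Eigenvalues λ = -6, 4.
For λ=-6: (A-λI) row 1 is [40, -60], so an eigenvector is (3, 2).
For λ=4: (A-λI) row 1 is [30, -60], so an eigenvector is (-2, -1).
General solution: c_1e^(-6t)(3,2) + c_2e^(4t)(-2,-1).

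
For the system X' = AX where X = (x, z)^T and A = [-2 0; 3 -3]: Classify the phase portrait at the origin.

stable node

A = [[-2,0],[3,-3]]; det(A-λI) = λ^2 + 5λ + 6.
λ = -2, -3: both negative.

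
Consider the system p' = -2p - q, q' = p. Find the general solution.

Coefficient matrix A = [[-2, -1], [1, 0]].
Characteristic polynomial det(A - λI) = λ^2 + 2λ + 1 = 0.
Single eigenvalue λ = -1 with algebraic multiplicity 2.
Eigenvector v = (-1,1); generalized eigenvector w with (A-λI)w=v is (2,-1).
General solution: e^(-t)[K_1·v + K_2·(t·v + w)].

p(t) = -K_1e^(-t) - K_2te^(-t) + 2K_2e^(-t), q(t) = K_1e^(-t) + K_2te^(-t) - K_2e^(-t)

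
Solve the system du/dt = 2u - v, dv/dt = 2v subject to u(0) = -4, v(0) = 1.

Coefficient matrix A = [[2, -1], [0, 2]].
Characteristic polynomial det(A - λI) = λ^2 - 4λ + 4 = 0.
Single eigenvalue λ = 2 with algebraic multiplicity 2.
Eigenvector v = (1,0); generalized eigenvector w with (A-λI)w=v is (2,-1).
General solution: e^(2t)[C_1·v + C_2·(t·v + w)].
Applying u(0)=-4, v(0)=1 gives C_1=-2, C_2=-1.

u(t) = -te^(2t) - 4e^(2t), v(t) = e^(2t)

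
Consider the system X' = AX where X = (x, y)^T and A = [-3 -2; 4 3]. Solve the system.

x(t) = C_1e^(-t) - C_2e^(t), y(t) = -C_1e^(-t) + 2C_2e^(t)

Coefficient matrix A = [[-3, -2], [4, 3]].
Characteristic polynomial det(A - λI) = λ^2 - 1 = 0.
Eigenvalues λ = -1, 1.
For λ=-1: (A-λI) row 1 is [-2, -2], so an eigenvector is (1, -1).
For λ=1: (A-λI) row 1 is [-4, -2], so an eigenvector is (-1, 2).
General solution: C_1e^(-t)(1,-1) + C_2e^(t)(-1,2).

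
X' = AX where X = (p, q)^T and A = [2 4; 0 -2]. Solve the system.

Coefficient matrix A = [[2, 4], [0, -2]].
Characteristic polynomial det(A - λI) = λ^2 - 4 = 0.
Eigenvalues λ = -2, 2.
For λ=-2: (A-λI) row 1 is [4, 4], so an eigenvector is (-1, 1).
For λ=2: (A-λI) row 1 is [0, 4], so an eigenvector is (-1, 0).
General solution: C_1e^(-2t)(-1,1) + C_2e^(2t)(-1,0).

p(t) = -C_1e^(-2t) - C_2e^(2t), q(t) = C_1e^(-2t)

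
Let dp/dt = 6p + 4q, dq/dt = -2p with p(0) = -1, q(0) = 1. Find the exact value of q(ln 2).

A = [[6,4],[-2,0]]; eigenvalues λ = 2, 4.
Eigenvectors: (-1,1) for λ=2, (-2,1) for λ=4.
From the initial condition, c_1 = 1, c_2 = 0.
q(ln 2) = (1)(2^2)(1) + (0)(2^4)(1) = 4.

4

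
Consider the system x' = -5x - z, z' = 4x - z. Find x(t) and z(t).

x(t) = K_1e^(-3t) + K_2te^(-3t), z(t) = -2K_1e^(-3t) - 2K_2te^(-3t) - K_2e^(-3t)

Coefficient matrix A = [[-5, -1], [4, -1]].
Characteristic polynomial det(A - λI) = λ^2 + 6λ + 9 = 0.
Single eigenvalue λ = -3 with algebraic multiplicity 2.
Eigenvector v = (1,-2); generalized eigenvector w with (A-λI)w=v is (0,-1).
General solution: e^(-3t)[K_1·v + K_2·(t·v + w)].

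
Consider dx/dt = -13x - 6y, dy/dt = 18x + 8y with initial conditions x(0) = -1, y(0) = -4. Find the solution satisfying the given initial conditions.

Coefficient matrix A = [[-13, -6], [18, 8]].
Characteristic polynomial det(A - λI) = λ^2 + 5λ + 4 = 0.
Eigenvalues λ = -1, -4.
For λ=-1: (A-λI) row 1 is [-12, -6], so an eigenvector is (-1, 2).
For λ=-4: (A-λI) row 1 is [-9, -6], so an eigenvector is (-2, 3).
General solution: c_1e^(-t)(-1,2) + c_2e^(-4t)(-2,3).
Applying x(0)=-1, y(0)=-4 gives c_1=-11, c_2=6.

x(t) = 11e^(-t) - 12e^(-4t), y(t) = -22e^(-t) + 18e^(-4t)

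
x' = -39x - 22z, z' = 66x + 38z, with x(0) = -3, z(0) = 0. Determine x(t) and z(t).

x(t) = 9e^(5t) - 12e^(-6t), z(t) = -18e^(5t) + 18e^(-6t)

Coefficient matrix A = [[-39, -22], [66, 38]].
Characteristic polynomial det(A - λI) = λ^2 + λ - 30 = 0.
Eigenvalues λ = -6, 5.
For λ=-6: (A-λI) row 1 is [-33, -22], so an eigenvector is (2, -3).
For λ=5: (A-λI) row 1 is [-44, -22], so an eigenvector is (-1, 2).
General solution: K_1e^(-6t)(2,-3) + K_2e^(5t)(-1,2).
Applying x(0)=-3, z(0)=0 gives K_1=-6, K_2=-9.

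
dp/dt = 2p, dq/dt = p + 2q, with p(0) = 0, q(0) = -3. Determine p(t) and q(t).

Coefficient matrix A = [[2, 0], [1, 2]].
Characteristic polynomial det(A - λI) = λ^2 - 4λ + 4 = 0.
Single eigenvalue λ = 2 with algebraic multiplicity 2.
Eigenvector v = (0,-1); generalized eigenvector w with (A-λI)w=v is (-1,2).
General solution: e^(2t)[K_1·v + K_2·(t·v + w)].
Applying p(0)=0, q(0)=-3 gives K_1=3, K_2=0.

p(t) = 0, q(t) = -3e^(2t)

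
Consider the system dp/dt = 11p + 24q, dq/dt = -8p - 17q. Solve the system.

p(t) = -2K_1e^(-t) + 3K_2e^(-5t), q(t) = K_1e^(-t) - 2K_2e^(-5t)

Coefficient matrix A = [[11, 24], [-8, -17]].
Characteristic polynomial det(A - λI) = λ^2 + 6λ + 5 = 0.
Eigenvalues λ = -1, -5.
For λ=-1: (A-λI) row 1 is [12, 24], so an eigenvector is (-2, 1).
For λ=-5: (A-λI) row 1 is [16, 24], so an eigenvector is (3, -2).
General solution: K_1e^(-t)(-2,1) + K_2e^(-5t)(3,-2).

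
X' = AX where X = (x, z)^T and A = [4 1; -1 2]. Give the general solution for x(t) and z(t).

Coefficient matrix A = [[4, 1], [-1, 2]].
Characteristic polynomial det(A - λI) = λ^2 - 6λ + 9 = 0.
Single eigenvalue λ = 3 with algebraic multiplicity 2.
Eigenvector v = (1,-1); generalized eigenvector w with (A-λI)w=v is (2,-1).
General solution: e^(3t)[c_1·v + c_2·(t·v + w)].

x(t) = c_1e^(3t) + c_2te^(3t) + 2c_2e^(3t), z(t) = -c_1e^(3t) - c_2te^(3t) - c_2e^(3t)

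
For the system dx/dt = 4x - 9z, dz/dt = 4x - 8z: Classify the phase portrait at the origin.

stable improper node

A = [[4,-9],[4,-8]]; det(A-λI) = λ^2 + 4λ + 4.
repeated λ = -2 with a single eigenvector.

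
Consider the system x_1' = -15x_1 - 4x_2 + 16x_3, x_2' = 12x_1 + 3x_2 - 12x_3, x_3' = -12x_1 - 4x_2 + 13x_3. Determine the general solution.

Coefficient matrix A = [[-15, -4, 16], [12, 3, -12], [-12, -4, 13]].
det(A - λI) = 0 gives eigenvalues λ = 1, -3, 3.
For λ=1: eigenvector (1,0,1).
For λ=-3: eigenvector (-2,2,-1).
For λ=3: eigenvector (-2,1,-2).
General solution: c_1e^(t)(1,0,1) + c_2e^(-3t)(-2,2,-1) + c_3e^(3t)(-2,1,-2).

x_1(t) = c_1e^(t) - 2c_2e^(-3t) - 2c_3e^(3t), x_2(t) = 2c_2e^(-3t) + c_3e^(3t), x_3(t) = c_1e^(t) - c_2e^(-3t) - 2c_3e^(3t)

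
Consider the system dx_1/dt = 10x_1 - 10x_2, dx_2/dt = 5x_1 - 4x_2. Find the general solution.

x_1(t) = -3K_1e^(3t)sin(t) + K_1e^(3t)cos(t) + K_2e^(3t)sin(t) + 3K_2e^(3t)cos(t), x_2(t) = -2K_1e^(3t)sin(t) + K_1e^(3t)cos(t) + K_2e^(3t)sin(t) + 2K_2e^(3t)cos(t)

Coefficient matrix A = [[10, -10], [5, -4]].
Characteristic polynomial det(A - λI) = λ^2 - 6λ + 10 = 0.
Eigenvalues λ = 3 ± i (complex conjugate pair).
For λ=3+i: an eigenvector is (1,1) - i(-3,-2) = (1 + 3i, 1 + 2i).
A real fundamental pair from Re and Im of e^((3+i)t)v: X_1 = e^(3t)(cos(t)·(1,1) + sin(t)·(-3,-2)), X_2 = e^(3t)(sin(t)·(1,1) - cos(t)·(-3,-2)).
General solution: K_1X_1 + K_2X_2.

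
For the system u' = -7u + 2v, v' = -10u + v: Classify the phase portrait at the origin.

A = [[-7,2],[-10,1]]; det(A-λI) = λ^2 + 6λ + 13.
λ = -3 ± 2i: negative real part.

stable spiral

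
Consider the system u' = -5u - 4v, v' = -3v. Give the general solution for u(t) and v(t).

u(t) = -c_1e^(-5t) - 2c_2e^(-3t), v(t) = c_2e^(-3t)

Coefficient matrix A = [[-5, -4], [0, -3]].
Characteristic polynomial det(A - λI) = λ^2 + 8λ + 15 = 0.
Eigenvalues λ = -5, -3.
For λ=-5: (A-λI) row 1 is [0, -4], so an eigenvector is (-1, 0).
For λ=-3: (A-λI) row 1 is [-2, -4], so an eigenvector is (-2, 1).
General solution: c_1e^(-5t)(-1,0) + c_2e^(-3t)(-2,1).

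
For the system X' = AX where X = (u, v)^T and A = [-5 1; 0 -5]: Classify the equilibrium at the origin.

A = [[-5,1],[0,-5]]; det(A-λI) = λ^2 + 10λ + 25.
repeated λ = -5 with a single eigenvector.

stable improper node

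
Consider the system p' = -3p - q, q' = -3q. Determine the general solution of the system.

p(t) = c_1e^(-3t) + c_2te^(-3t) + c_2e^(-3t), q(t) = -c_2e^(-3t)

Coefficient matrix A = [[-3, -1], [0, -3]].
Characteristic polynomial det(A - λI) = λ^2 + 6λ + 9 = 0.
Single eigenvalue λ = -3 with algebraic multiplicity 2.
Eigenvector v = (1,0); generalized eigenvector w with (A-λI)w=v is (1,-1).
General solution: e^(-3t)[c_1·v + c_2·(t·v + w)].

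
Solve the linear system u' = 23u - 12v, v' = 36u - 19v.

Coefficient matrix A = [[23, -12], [36, -19]].
Characteristic polynomial det(A - λI) = λ^2 - 4λ - 5 = 0.
Eigenvalues λ = -1, 5.
For λ=-1: (A-λI) row 1 is [24, -12], so an eigenvector is (1, 2).
For λ=5: (A-λI) row 1 is [18, -12], so an eigenvector is (-2, -3).
General solution: c_1e^(-t)(1,2) + c_2e^(5t)(-2,-3).

u(t) = c_1e^(-t) - 2c_2e^(5t), v(t) = 2c_1e^(-t) - 3c_2e^(5t)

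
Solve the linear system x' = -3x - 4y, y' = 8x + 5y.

x(t) = C_1e^(t)sin(4t) - C_2e^(t)cos(4t), y(t) = -C_1e^(t)sin(4t) - C_1e^(t)cos(4t) - C_2e^(t)sin(4t) + C_2e^(t)cos(4t)

Coefficient matrix A = [[-3, -4], [8, 5]].
Characteristic polynomial det(A - λI) = λ^2 - 2λ + 17 = 0.
Eigenvalues λ = 1 ± 4i (complex conjugate pair).
For λ=1+4i: an eigenvector is (0,-1) - i(1,-1) = (0 - i, -1 + i).
A real fundamental pair from Re and Im of e^((1+4i)t)v: X_1 = e^(t)(cos(4t)·(0,-1) + sin(4t)·(1,-1)), X_2 = e^(t)(sin(4t)·(0,-1) - cos(4t)·(1,-1)).
General solution: C_1X_1 + C_2X_2.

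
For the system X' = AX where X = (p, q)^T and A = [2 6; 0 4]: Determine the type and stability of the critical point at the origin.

A = [[2,6],[0,4]]; det(A-λI) = λ^2 - 6λ + 8.
λ = 4, 2: both positive.

unstable node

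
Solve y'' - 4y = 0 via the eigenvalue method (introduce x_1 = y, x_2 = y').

Let x_1 = y, x_2 = y'. Then x_1' = x_2 and x_2' = 4x_1.
A = [[0,1],[4,0]]; det(A-λI) = λ^2 - 4.
Eigenvalues λ = 2, -2 with eigenvectors (1,2), (1,-2).

y(t) = K_1e^(2t) + K_2e^(-2t)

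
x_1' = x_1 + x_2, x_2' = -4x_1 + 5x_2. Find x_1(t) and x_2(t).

x_1(t) = -c_1e^(3t) - c_2te^(3t) + 2c_2e^(3t), x_2(t) = -2c_1e^(3t) - 2c_2te^(3t) + 3c_2e^(3t)

Coefficient matrix A = [[1, 1], [-4, 5]].
Characteristic polynomial det(A - λI) = λ^2 - 6λ + 9 = 0.
Single eigenvalue λ = 3 with algebraic multiplicity 2.
Eigenvector v = (-1,-2); generalized eigenvector w with (A-λI)w=v is (2,3).
General solution: e^(3t)[c_1·v + c_2·(t·v + w)].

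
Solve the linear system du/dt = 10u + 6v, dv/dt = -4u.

u(t) = -C_1e^(4t) - 3C_2e^(6t), v(t) = C_1e^(4t) + 2C_2e^(6t)

Coefficient matrix A = [[10, 6], [-4, 0]].
Characteristic polynomial det(A - λI) = λ^2 - 10λ + 24 = 0.
Eigenvalues λ = 4, 6.
For λ=4: (A-λI) row 1 is [6, 6], so an eigenvector is (-1, 1).
For λ=6: (A-λI) row 1 is [4, 6], so an eigenvector is (-3, 2).
General solution: C_1e^(4t)(-1,1) + C_2e^(6t)(-3,2).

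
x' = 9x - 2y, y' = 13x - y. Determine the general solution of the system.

x(t) = -C_1e^(4t)sin(t) - C_1e^(4t)cos(t) - C_2e^(4t)sin(t) + C_2e^(4t)cos(t), y(t) = -3C_1e^(4t)sin(t) - 2C_1e^(4t)cos(t) - 2C_2e^(4t)sin(t) + 3C_2e^(4t)cos(t)

Coefficient matrix A = [[9, -2], [13, -1]].
Characteristic polynomial det(A - λI) = λ^2 - 8λ + 17 = 0.
Eigenvalues λ = 4 ± i (complex conjugate pair).
For λ=4+i: an eigenvector is (-1,-2) - i(-1,-3) = (-1 + i, -2 + 3i).
A real fundamental pair from Re and Im of e^((4+i)t)v: X_1 = e^(4t)(cos(t)·(-1,-2) + sin(t)·(-1,-3)), X_2 = e^(4t)(sin(t)·(-1,-2) - cos(t)·(-1,-3)).
General solution: C_1X_1 + C_2X_2.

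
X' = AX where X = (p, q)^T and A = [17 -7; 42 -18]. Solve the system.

Coefficient matrix A = [[17, -7], [42, -18]].
Characteristic polynomial det(A - λI) = λ^2 + λ - 12 = 0.
Eigenvalues λ = -4, 3.
For λ=-4: (A-λI) row 1 is [21, -7], so an eigenvector is (1, 3).
For λ=3: (A-λI) row 1 is [14, -7], so an eigenvector is (1, 2).
General solution: c_1e^(-4t)(1,3) + c_2e^(3t)(1,2).

p(t) = c_1e^(-4t) + c_2e^(3t), q(t) = 3c_1e^(-4t) + 2c_2e^(3t)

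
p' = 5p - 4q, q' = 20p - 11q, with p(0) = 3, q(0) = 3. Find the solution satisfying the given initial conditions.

Coefficient matrix A = [[5, -4], [20, -11]].
Characteristic polynomial det(A - λI) = λ^2 + 6λ + 25 = 0.
Eigenvalues λ = -3 ± 4i (complex conjugate pair).
For λ=-3+4i: an eigenvector is (0,-1) - i(1,2) = (0 - i, -1 - 2i).
A real fundamental pair from Re and Im of e^((-3+4i)t)v: X_1 = e^(-3t)(cos(4t)·(0,-1) + sin(4t)·(1,2)), X_2 = e^(-3t)(sin(4t)·(0,-1) - cos(4t)·(1,2)).
General solution: C_1X_1 + C_2X_2.
Applying p(0)=3, q(0)=3 gives C_1=3, C_2=-3.

p(t) = 3e^(-3t)sin(4t) + 3e^(-3t)cos(4t), q(t) = 9e^(-3t)sin(4t) + 3e^(-3t)cos(4t)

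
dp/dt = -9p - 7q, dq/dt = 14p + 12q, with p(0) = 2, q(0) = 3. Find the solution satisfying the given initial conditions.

Coefficient matrix A = [[-9, -7], [14, 12]].
Characteristic polynomial det(A - λI) = λ^2 - 3λ - 10 = 0.
Eigenvalues λ = 5, -2.
For λ=5: (A-λI) row 1 is [-14, -7], so an eigenvector is (1, -2).
For λ=-2: (A-λI) row 1 is [-7, -7], so an eigenvector is (1, -1).
General solution: c_1e^(5t)(1,-2) + c_2e^(-2t)(1,-1).
Applying p(0)=2, q(0)=3 gives c_1=-5, c_2=7.

p(t) = -5e^(5t) + 7e^(-2t), q(t) = 10e^(5t) - 7e^(-2t)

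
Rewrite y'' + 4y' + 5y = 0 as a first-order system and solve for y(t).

y(t) = c_1e^(-2t)cos(t) + c_2e^(-2t)sin(t)

Let x_1 = y, x_2 = y'. Then x_1' = x_2 and x_2' = -5x_1 - 4x_2.
A = [[0,1],[-5,-4]]; det(A-λI) = λ^2 + 4λ + 5.
Eigenvalues λ = -2 ± i.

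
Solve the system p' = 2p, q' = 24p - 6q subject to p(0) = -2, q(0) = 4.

Coefficient matrix A = [[2, 0], [24, -6]].
Characteristic polynomial det(A - λI) = λ^2 + 4λ - 12 = 0.
Eigenvalues λ = -6, 2.
For λ=-6: (A-λI) row 1 is [8, 0], so an eigenvector is (0, -1).
For λ=2: (A-λI) row 2 is [24, -8], so an eigenvector is (-1, -3).
General solution: K_1e^(-6t)(0,-1) + K_2e^(2t)(-1,-3).
Applying p(0)=-2, q(0)=4 gives K_1=-10, K_2=2.

p(t) = -2e^(2t), q(t) = -6e^(2t) + 10e^(-6t)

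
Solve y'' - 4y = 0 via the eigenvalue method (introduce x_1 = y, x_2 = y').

Let x_1 = y, x_2 = y'. Then x_1' = x_2 and x_2' = 4x_1.
A = [[0,1],[4,0]]; det(A-λI) = λ^2 - 4.
Eigenvalues λ = -2, 2 with eigenvectors (1,-2), (1,2).

y(t) = C_1e^(-2t) + C_2e^(2t)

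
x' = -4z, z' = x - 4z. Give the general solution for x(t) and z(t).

x(t) = -2K_1e^(-2t) - 2K_2te^(-2t) + K_2e^(-2t), z(t) = -K_1e^(-2t) - K_2te^(-2t) + K_2e^(-2t)

Coefficient matrix A = [[0, -4], [1, -4]].
Characteristic polynomial det(A - λI) = λ^2 + 4λ + 4 = 0.
Single eigenvalue λ = -2 with algebraic multiplicity 2.
Eigenvector v = (-2,-1); generalized eigenvector w with (A-λI)w=v is (1,1).
General solution: e^(-2t)[K_1·v + K_2·(t·v + w)].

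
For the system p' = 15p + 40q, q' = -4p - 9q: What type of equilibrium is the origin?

unstable spiral

A = [[15,40],[-4,-9]]; det(A-λI) = λ^2 - 6λ + 25.
λ = 3 ± 4i: positive real part.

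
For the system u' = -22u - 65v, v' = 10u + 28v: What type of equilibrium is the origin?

A = [[-22,-65],[10,28]]; det(A-λI) = λ^2 - 6λ + 34.
λ = 3 ± 5i: positive real part.

unstable spiral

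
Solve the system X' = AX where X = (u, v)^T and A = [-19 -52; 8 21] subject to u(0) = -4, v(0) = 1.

u(t) = 7e^(t)sin(4t) - 4e^(t)cos(4t), v(t) = -3e^(t)sin(4t) + e^(t)cos(4t)

Coefficient matrix A = [[-19, -52], [8, 21]].
Characteristic polynomial det(A - λI) = λ^2 - 2λ + 17 = 0.
Eigenvalues λ = 1 ± 4i (complex conjugate pair).
For λ=1+4i: an eigenvector is (3,-1) - i(-2,1) = (3 + 2i, -1 - i).
A real fundamental pair from Re and Im of e^((1+4i)t)v: X_1 = e^(t)(cos(4t)·(3,-1) + sin(4t)·(-2,1)), X_2 = e^(t)(sin(4t)·(3,-1) - cos(4t)·(-2,1)).
General solution: c_1X_1 + c_2X_2.
Applying u(0)=-4, v(0)=1 gives c_1=-2, c_2=1.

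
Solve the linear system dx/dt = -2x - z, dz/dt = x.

x(t) = C_1e^(-t) + C_2te^(-t) + C_2e^(-t), z(t) = -C_1e^(-t) - C_2te^(-t) - 2C_2e^(-t)

Coefficient matrix A = [[-2, -1], [1, 0]].
Characteristic polynomial det(A - λI) = λ^2 + 2λ + 1 = 0.
Single eigenvalue λ = -1 with algebraic multiplicity 2.
Eigenvector v = (1,-1); generalized eigenvector w with (A-λI)w=v is (1,-2).
General solution: e^(-t)[C_1·v + C_2·(t·v + w)].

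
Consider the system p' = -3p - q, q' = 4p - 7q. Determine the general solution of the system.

Coefficient matrix A = [[-3, -1], [4, -7]].
Characteristic polynomial det(A - λI) = λ^2 + 10λ + 25 = 0.
Single eigenvalue λ = -5 with algebraic multiplicity 2.
Eigenvector v = (1,2); generalized eigenvector w with (A-λI)w=v is (1,1).
General solution: e^(-5t)[c_1·v + c_2·(t·v + w)].

p(t) = c_1e^(-5t) + c_2te^(-5t) + c_2e^(-5t), q(t) = 2c_1e^(-5t) + 2c_2te^(-5t) + c_2e^(-5t)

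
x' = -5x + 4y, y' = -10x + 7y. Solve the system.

x(t) = K_1e^(t)sin(2t) + K_1e^(t)cos(2t) + K_2e^(t)sin(2t) - K_2e^(t)cos(2t), y(t) = K_1e^(t)sin(2t) + 2K_1e^(t)cos(2t) + 2K_2e^(t)sin(2t) - K_2e^(t)cos(2t)

Coefficient matrix A = [[-5, 4], [-10, 7]].
Characteristic polynomial det(A - λI) = λ^2 - 2λ + 5 = 0.
Eigenvalues λ = 1 ± 2i (complex conjugate pair).
For λ=1+2i: an eigenvector is (1,2) - i(1,1) = (1 - i, 2 - i).
A real fundamental pair from Re and Im of e^((1+2i)t)v: X_1 = e^(t)(cos(2t)·(1,2) + sin(2t)·(1,1)), X_2 = e^(t)(sin(2t)·(1,2) - cos(2t)·(1,1)).
General solution: K_1X_1 + K_2X_2.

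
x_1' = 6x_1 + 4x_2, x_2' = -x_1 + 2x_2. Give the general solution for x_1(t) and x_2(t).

Coefficient matrix A = [[6, 4], [-1, 2]].
Characteristic polynomial det(A - λI) = λ^2 - 8λ + 16 = 0.
Single eigenvalue λ = 4 with algebraic multiplicity 2.
Eigenvector v = (-2,1); generalized eigenvector w with (A-λI)w=v is (-3,1).
General solution: e^(4t)[c_1·v + c_2·(t·v + w)].

x_1(t) = -2c_1e^(4t) - 2c_2te^(4t) - 3c_2e^(4t), x_2(t) = c_1e^(4t) + c_2te^(4t) + c_2e^(4t)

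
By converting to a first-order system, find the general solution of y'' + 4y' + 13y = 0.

Let x_1 = y, x_2 = y'. Then x_1' = x_2 and x_2' = -13x_1 - 4x_2.
A = [[0,1],[-13,-4]]; det(A-λI) = λ^2 + 4λ + 13.
Eigenvalues λ = -2 ± 3i.

y(t) = K_1e^(-2t)cos(3t) + K_2e^(-2t)sin(3t)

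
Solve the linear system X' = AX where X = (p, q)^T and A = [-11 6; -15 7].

p(t) = C_1e^(-2t)sin(3t) - C_1e^(-2t)cos(3t) - C_2e^(-2t)sin(3t) - C_2e^(-2t)cos(3t), q(t) = 2C_1e^(-2t)sin(3t) - C_1e^(-2t)cos(3t) - C_2e^(-2t)sin(3t) - 2C_2e^(-2t)cos(3t)

Coefficient matrix A = [[-11, 6], [-15, 7]].
Characteristic polynomial det(A - λI) = λ^2 + 4λ + 13 = 0.
Eigenvalues λ = -2 ± 3i (complex conjugate pair).
For λ=-2+3i: an eigenvector is (-1,-1) - i(1,2) = (-1 - i, -1 - 2i).
A real fundamental pair from Re and Im of e^((-2+3i)t)v: X_1 = e^(-2t)(cos(3t)·(-1,-1) + sin(3t)·(1,2)), X_2 = e^(-2t)(sin(3t)·(-1,-1) - cos(3t)·(1,2)).
General solution: C_1X_1 + C_2X_2.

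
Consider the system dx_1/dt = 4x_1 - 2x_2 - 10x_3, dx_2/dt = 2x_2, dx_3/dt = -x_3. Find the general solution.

Coefficient matrix A = [[4, -2, -10], [0, 2, 0], [0, 0, -1]].
det(A - λI) = 0 gives eigenvalues λ = -1, 2, 4.
For λ=-1: eigenvector (2,0,1).
For λ=2: eigenvector (1,1,0).
For λ=4: eigenvector (1,0,0).
General solution: C_1e^(-t)(2,0,1) + C_2e^(2t)(1,1,0) + C_3e^(4t)(1,0,0).

x_1(t) = 2C_1e^(-t) + C_2e^(2t) + C_3e^(4t), x_2(t) = C_2e^(2t), x_3(t) = C_1e^(-t)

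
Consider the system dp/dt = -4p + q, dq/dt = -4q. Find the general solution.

p(t) = -C_1e^(-4t) - C_2te^(-4t) - 2C_2e^(-4t), q(t) = -C_2e^(-4t)

Coefficient matrix A = [[-4, 1], [0, -4]].
Characteristic polynomial det(A - λI) = λ^2 + 8λ + 16 = 0.
Single eigenvalue λ = -4 with algebraic multiplicity 2.
Eigenvector v = (-1,0); generalized eigenvector w with (A-λI)w=v is (-2,-1).
General solution: e^(-4t)[C_1·v + C_2·(t·v + w)].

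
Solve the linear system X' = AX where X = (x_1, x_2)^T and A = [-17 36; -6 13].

x_1(t) = -2K_1e^(t) - 3K_2e^(-5t), x_2(t) = -K_1e^(t) - K_2e^(-5t)

Coefficient matrix A = [[-17, 36], [-6, 13]].
Characteristic polynomial det(A - λI) = λ^2 + 4λ - 5 = 0.
Eigenvalues λ = 1, -5.
For λ=1: (A-λI) row 1 is [-18, 36], so an eigenvector is (-2, -1).
For λ=-5: (A-λI) row 1 is [-12, 36], so an eigenvector is (-3, -1).
General solution: K_1e^(t)(-2,-1) + K_2e^(-5t)(-3,-1).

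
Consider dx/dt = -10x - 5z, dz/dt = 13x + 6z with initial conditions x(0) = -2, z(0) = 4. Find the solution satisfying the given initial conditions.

x(t) = -4e^(-2t)sin(t) - 2e^(-2t)cos(t), z(t) = 6e^(-2t)sin(t) + 4e^(-2t)cos(t)

Coefficient matrix A = [[-10, -5], [13, 6]].
Characteristic polynomial det(A - λI) = λ^2 + 4λ + 5 = 0.
Eigenvalues λ = -2 ± i (complex conjugate pair).
For λ=-2+i: an eigenvector is (2,-3) - i(-1,2) = (2 + i, -3 - 2i).
A real fundamental pair from Re and Im of e^((-2+i)t)v: X_1 = e^(-2t)(cos(t)·(2,-3) + sin(t)·(-1,2)), X_2 = e^(-2t)(sin(t)·(2,-3) - cos(t)·(-1,2)).
General solution: C_1X_1 + C_2X_2.
Applying x(0)=-2, z(0)=4 gives C_1=0, C_2=-2.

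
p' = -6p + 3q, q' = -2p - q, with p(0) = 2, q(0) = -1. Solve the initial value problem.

p(t) = -7e^(-3t) + 9e^(-4t), q(t) = -7e^(-3t) + 6e^(-4t)

Coefficient matrix A = [[-6, 3], [-2, -1]].
Characteristic polynomial det(A - λI) = λ^2 + 7λ + 12 = 0.
Eigenvalues λ = -4, -3.
For λ=-4: (A-λI) row 1 is [-2, 3], so an eigenvector is (-3, -2).
For λ=-3: (A-λI) row 1 is [-3, 3], so an eigenvector is (1, 1).
General solution: C_1e^(-4t)(-3,-2) + C_2e^(-3t)(1,1).
Applying p(0)=2, q(0)=-1 gives C_1=-3, C_2=-7.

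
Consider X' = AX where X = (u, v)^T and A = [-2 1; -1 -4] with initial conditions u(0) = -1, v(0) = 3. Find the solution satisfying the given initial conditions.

u(t) = 2te^(-3t) - e^(-3t), v(t) = -2te^(-3t) + 3e^(-3t)

Coefficient matrix A = [[-2, 1], [-1, -4]].
Characteristic polynomial det(A - λI) = λ^2 + 6λ + 9 = 0.
Single eigenvalue λ = -3 with algebraic multiplicity 2.
Eigenvector v = (-1,1); generalized eigenvector w with (A-λI)w=v is (1,-2).
General solution: e^(-3t)[c_1·v + c_2·(t·v + w)].
Applying u(0)=-1, v(0)=3 gives c_1=-1, c_2=-2.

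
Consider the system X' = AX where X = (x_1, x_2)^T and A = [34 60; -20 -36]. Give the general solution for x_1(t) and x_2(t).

Coefficient matrix A = [[34, 60], [-20, -36]].
Characteristic polynomial det(A - λI) = λ^2 + 2λ - 24 = 0.
Eigenvalues λ = 4, -6.
For λ=4: (A-λI) row 1 is [30, 60], so an eigenvector is (-2, 1).
For λ=-6: (A-λI) row 1 is [40, 60], so an eigenvector is (-3, 2).
General solution: K_1e^(4t)(-2,1) + K_2e^(-6t)(-3,2).

x_1(t) = -2K_1e^(4t) - 3K_2e^(-6t), x_2(t) = K_1e^(4t) + 2K_2e^(-6t)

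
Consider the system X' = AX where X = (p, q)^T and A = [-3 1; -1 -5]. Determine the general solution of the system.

Coefficient matrix A = [[-3, 1], [-1, -5]].
Characteristic polynomial det(A - λI) = λ^2 + 8λ + 16 = 0.
Single eigenvalue λ = -4 with algebraic multiplicity 2.
Eigenvector v = (-1,1); generalized eigenvector w with (A-λI)w=v is (-2,1).
General solution: e^(-4t)[C_1·v + C_2·(t·v + w)].

p(t) = -C_1e^(-4t) - C_2te^(-4t) - 2C_2e^(-4t), q(t) = C_1e^(-4t) + C_2te^(-4t) + C_2e^(-4t)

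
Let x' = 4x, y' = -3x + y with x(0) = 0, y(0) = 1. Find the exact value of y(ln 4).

A = [[4,0],[-3,1]]; eigenvalues λ = 4, 1.
Eigenvectors: (1,-1) for λ=4, (0,1) for λ=1.
From the initial condition, c_1 = 0, c_2 = 1.
y(ln 4) = (0)(4^4)(-1) + (1)(4^1)(1) = 4.

4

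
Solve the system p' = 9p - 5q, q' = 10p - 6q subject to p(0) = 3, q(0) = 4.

Coefficient matrix A = [[9, -5], [10, -6]].
Characteristic polynomial det(A - λI) = λ^2 - 3λ - 4 = 0.
Eigenvalues λ = 4, -1.
For λ=4: (A-λI) row 1 is [5, -5], so an eigenvector is (-1, -1).
For λ=-1: (A-λI) row 1 is [10, -5], so an eigenvector is (1, 2).
General solution: K_1e^(4t)(-1,-1) + K_2e^(-t)(1,2).
Applying p(0)=3, q(0)=4 gives K_1=-2, K_2=1.

p(t) = 2e^(4t) + e^(-t), q(t) = 2e^(4t) + 2e^(-t)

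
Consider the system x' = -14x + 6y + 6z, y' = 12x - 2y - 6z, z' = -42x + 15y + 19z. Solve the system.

x(t) = c_1e^(-2t) - 2c_2e^(t), y(t) = -2c_2e^(t) - c_3e^(4t), z(t) = 2c_1e^(-2t) - 3c_2e^(t) + c_3e^(4t)

Coefficient matrix A = [[-14, 6, 6], [12, -2, -6], [-42, 15, 19]].
det(A - λI) = 0 gives eigenvalues λ = -2, 1, 4.
For λ=-2: eigenvector (1,0,2).
For λ=1: eigenvector (-2,-2,-3).
For λ=4: eigenvector (0,-1,1).
General solution: c_1e^(-2t)(1,0,2) + c_2e^(t)(-2,-2,-3) + c_3e^(4t)(0,-1,1).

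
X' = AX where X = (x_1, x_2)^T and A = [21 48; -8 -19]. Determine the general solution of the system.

x_1(t) = 2K_1e^(-3t) - 3K_2e^(5t), x_2(t) = -K_1e^(-3t) + K_2e^(5t)

Coefficient matrix A = [[21, 48], [-8, -19]].
Characteristic polynomial det(A - λI) = λ^2 - 2λ - 15 = 0.
Eigenvalues λ = -3, 5.
For λ=-3: (A-λI) row 1 is [24, 48], so an eigenvector is (2, -1).
For λ=5: (A-λI) row 1 is [16, 48], so an eigenvector is (-3, 1).
General solution: K_1e^(-3t)(2,-1) + K_2e^(5t)(-3,1).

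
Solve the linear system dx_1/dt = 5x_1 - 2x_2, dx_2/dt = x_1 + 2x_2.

Coefficient matrix A = [[5, -2], [1, 2]].
Characteristic polynomial det(A - λI) = λ^2 - 7λ + 12 = 0.
Eigenvalues λ = 3, 4.
For λ=3: (A-λI) row 1 is [2, -2], so an eigenvector is (1, 1).
For λ=4: (A-λI) row 1 is [1, -2], so an eigenvector is (2, 1).
General solution: K_1e^(3t)(1,1) + K_2e^(4t)(2,1).

x_1(t) = K_1e^(3t) + 2K_2e^(4t), x_2(t) = K_1e^(3t) + K_2e^(4t)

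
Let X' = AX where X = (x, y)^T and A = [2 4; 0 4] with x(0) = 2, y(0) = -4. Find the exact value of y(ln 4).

-1024

A = [[2,4],[0,4]]; eigenvalues λ = 4, 2.
Eigenvectors: (-2,-1) for λ=4, (-1,0) for λ=2.
From the initial condition, c_1 = 4, c_2 = -10.
y(ln 4) = (4)(4^4)(-1) + (-10)(4^2)(0) = -1024.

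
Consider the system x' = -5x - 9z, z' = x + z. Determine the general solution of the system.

Coefficient matrix A = [[-5, -9], [1, 1]].
Characteristic polynomial det(A - λI) = λ^2 + 4λ + 4 = 0.
Single eigenvalue λ = -2 with algebraic multiplicity 2.
Eigenvector v = (-3,1); generalized eigenvector w with (A-λI)w=v is (1,0).
General solution: e^(-2t)[c_1·v + c_2·(t·v + w)].

x(t) = -3c_1e^(-2t) - 3c_2te^(-2t) + c_2e^(-2t), z(t) = c_1e^(-2t) + c_2te^(-2t)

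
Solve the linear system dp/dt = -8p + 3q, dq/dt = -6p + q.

Coefficient matrix A = [[-8, 3], [-6, 1]].
Characteristic polynomial det(A - λI) = λ^2 + 7λ + 10 = 0.
Eigenvalues λ = -2, -5.
For λ=-2: (A-λI) row 1 is [-6, 3], so an eigenvector is (1, 2).
For λ=-5: (A-λI) row 1 is [-3, 3], so an eigenvector is (1, 1).
General solution: K_1e^(-2t)(1,2) + K_2e^(-5t)(1,1).

p(t) = K_1e^(-2t) + K_2e^(-5t), q(t) = 2K_1e^(-2t) + K_2e^(-5t)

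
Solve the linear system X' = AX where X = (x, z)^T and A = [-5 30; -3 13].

x(t) = 3c_1e^(4t)sin(3t) - c_1e^(4t)cos(3t) - c_2e^(4t)sin(3t) - 3c_2e^(4t)cos(3t), z(t) = c_1e^(4t)sin(3t) - c_2e^(4t)cos(3t)

Coefficient matrix A = [[-5, 30], [-3, 13]].
Characteristic polynomial det(A - λI) = λ^2 - 8λ + 25 = 0.
Eigenvalues λ = 4 ± 3i (complex conjugate pair).
For λ=4+3i: an eigenvector is (-1,0) - i(3,1) = (-1 - 3i, 0 - i).
A real fundamental pair from Re and Im of e^((4+3i)t)v: X_1 = e^(4t)(cos(3t)·(-1,0) + sin(3t)·(3,1)), X_2 = e^(4t)(sin(3t)·(-1,0) - cos(3t)·(3,1)).
General solution: c_1X_1 + c_2X_2.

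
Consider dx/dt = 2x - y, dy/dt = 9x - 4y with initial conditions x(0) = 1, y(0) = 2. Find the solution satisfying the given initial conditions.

Coefficient matrix A = [[2, -1], [9, -4]].
Characteristic polynomial det(A - λI) = λ^2 + 2λ + 1 = 0.
Single eigenvalue λ = -1 with algebraic multiplicity 2.
Eigenvector v = (1,3); generalized eigenvector w with (A-λI)w=v is (1,2).
General solution: e^(-t)[c_1·v + c_2·(t·v + w)].
Applying x(0)=1, y(0)=2 gives c_1=0, c_2=1.

x(t) = te^(-t) + e^(-t), y(t) = 3te^(-t) + 2e^(-t)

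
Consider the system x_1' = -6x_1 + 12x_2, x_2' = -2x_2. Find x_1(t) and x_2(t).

x_1(t) = c_1e^(-6t) + 3c_2e^(-2t), x_2(t) = c_2e^(-2t)

Coefficient matrix A = [[-6, 12], [0, -2]].
Characteristic polynomial det(A - λI) = λ^2 + 8λ + 12 = 0.
Eigenvalues λ = -6, -2.
For λ=-6: (A-λI) row 1 is [0, 12], so an eigenvector is (1, 0).
For λ=-2: (A-λI) row 1 is [-4, 12], so an eigenvector is (3, 1).
General solution: c_1e^(-6t)(1,0) + c_2e^(-2t)(3,1).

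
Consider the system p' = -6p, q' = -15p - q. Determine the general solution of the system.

Coefficient matrix A = [[-6, 0], [-15, -1]].
Characteristic polynomial det(A - λI) = λ^2 + 7λ + 6 = 0.
Eigenvalues λ = -6, -1.
For λ=-6: (A-λI) row 2 is [-15, 5], so an eigenvector is (-1, -3).
For λ=-1: (A-λI) row 1 is [-5, 0], so an eigenvector is (0, 1).
General solution: C_1e^(-6t)(-1,-3) + C_2e^(-t)(0,1).

p(t) = -C_1e^(-6t), q(t) = -3C_1e^(-6t) + C_2e^(-t)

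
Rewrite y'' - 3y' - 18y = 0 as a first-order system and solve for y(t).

Let x_1 = y, x_2 = y'. Then x_1' = x_2 and x_2' = 18x_1 + 3x_2.
A = [[0,1],[18,3]]; det(A-λI) = λ^2 - 3λ - 18.
Eigenvalues λ = -3, 6 with eigenvectors (1,-3), (1,6).

y(t) = C_1e^(-3t) + C_2e^(6t)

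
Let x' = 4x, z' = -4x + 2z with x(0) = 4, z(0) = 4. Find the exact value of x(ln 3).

324

A = [[4,0],[-4,2]]; eigenvalues λ = 2, 4.
Eigenvectors: (0,-1) for λ=2, (1,-2) for λ=4.
From the initial condition, c_1 = -12, c_2 = 4.
x(ln 3) = (-12)(3^2)(0) + (4)(3^4)(1) = 324.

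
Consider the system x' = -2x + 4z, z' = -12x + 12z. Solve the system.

Coefficient matrix A = [[-2, 4], [-12, 12]].
Characteristic polynomial det(A - λI) = λ^2 - 10λ + 24 = 0.
Eigenvalues λ = 6, 4.
For λ=6: (A-λI) row 1 is [-8, 4], so an eigenvector is (-1, -2).
For λ=4: (A-λI) row 1 is [-6, 4], so an eigenvector is (-2, -3).
General solution: C_1e^(6t)(-1,-2) + C_2e^(4t)(-2,-3).

x(t) = -C_1e^(6t) - 2C_2e^(4t), z(t) = -2C_1e^(6t) - 3C_2e^(4t)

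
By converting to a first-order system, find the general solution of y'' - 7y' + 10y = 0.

Let x_1 = y, x_2 = y'. Then x_1' = x_2 and x_2' = -10x_1 + 7x_2.
A = [[0,1],[-10,7]]; det(A-λI) = λ^2 - 7λ + 10.
Eigenvalues λ = 2, 5 with eigenvectors (1,2), (1,5).

y(t) = C_1e^(2t) + C_2e^(5t)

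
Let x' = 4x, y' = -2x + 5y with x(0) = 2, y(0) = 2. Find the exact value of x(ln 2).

A = [[4,0],[-2,5]]; eigenvalues λ = 5, 4.
Eigenvectors: (0,-1) for λ=5, (1,2) for λ=4.
From the initial condition, c_1 = 2, c_2 = 2.
x(ln 2) = (2)(2^5)(0) + (2)(2^4)(1) = 32.

32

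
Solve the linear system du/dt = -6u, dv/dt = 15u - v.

u(t) = C_2e^(-6t), v(t) = -C_1e^(-t) - 3C_2e^(-6t)

Coefficient matrix A = [[-6, 0], [15, -1]].
Characteristic polynomial det(A - λI) = λ^2 + 7λ + 6 = 0.
Eigenvalues λ = -1, -6.
For λ=-1: (A-λI) row 1 is [-5, 0], so an eigenvector is (0, -1).
For λ=-6: (A-λI) row 2 is [15, 5], so an eigenvector is (1, -3).
General solution: C_1e^(-t)(0,-1) + C_2e^(-6t)(1,-3).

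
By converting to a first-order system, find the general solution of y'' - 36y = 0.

Let x_1 = y, x_2 = y'. Then x_1' = x_2 and x_2' = 36x_1.
A = [[0,1],[36,0]]; det(A-λI) = λ^2 - 36.
Eigenvalues λ = -6, 6 with eigenvectors (1,-6), (1,6).

y(t) = C_1e^(-6t) + C_2e^(6t)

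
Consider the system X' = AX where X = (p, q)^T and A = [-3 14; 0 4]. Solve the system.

p(t) = -C_1e^(-3t) + 2C_2e^(4t), q(t) = C_2e^(4t)

Coefficient matrix A = [[-3, 14], [0, 4]].
Characteristic polynomial det(A - λI) = λ^2 - λ - 12 = 0.
Eigenvalues λ = -3, 4.
For λ=-3: (A-λI) row 1 is [0, 14], so an eigenvector is (-1, 0).
For λ=4: (A-λI) row 1 is [-7, 14], so an eigenvector is (2, 1).
General solution: C_1e^(-3t)(-1,0) + C_2e^(4t)(2,1).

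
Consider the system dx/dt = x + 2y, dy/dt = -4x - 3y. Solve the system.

x(t) = -c_1e^(-t)sin(2t) + c_2e^(-t)cos(2t), y(t) = c_1e^(-t)sin(2t) - c_1e^(-t)cos(2t) - c_2e^(-t)sin(2t) - c_2e^(-t)cos(2t)

Coefficient matrix A = [[1, 2], [-4, -3]].
Characteristic polynomial det(A - λI) = λ^2 + 2λ + 5 = 0.
Eigenvalues λ = -1 ± 2i (complex conjugate pair).
For λ=-1+2i: an eigenvector is (0,-1) - i(-1,1) = (0 + i, -1 - i).
A real fundamental pair from Re and Im of e^((-1+2i)t)v: X_1 = e^(-t)(cos(2t)·(0,-1) + sin(2t)·(-1,1)), X_2 = e^(-t)(sin(2t)·(0,-1) - cos(2t)·(-1,1)).
General solution: c_1X_1 + c_2X_2.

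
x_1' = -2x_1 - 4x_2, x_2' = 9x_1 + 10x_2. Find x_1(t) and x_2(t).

x_1(t) = -2c_1e^(4t) - 2c_2te^(4t) - c_2e^(4t), x_2(t) = 3c_1e^(4t) + 3c_2te^(4t) + 2c_2e^(4t)

Coefficient matrix A = [[-2, -4], [9, 10]].
Characteristic polynomial det(A - λI) = λ^2 - 8λ + 16 = 0.
Single eigenvalue λ = 4 with algebraic multiplicity 2.
Eigenvector v = (-2,3); generalized eigenvector w with (A-λI)w=v is (-1,2).
General solution: e^(4t)[c_1·v + c_2·(t·v + w)].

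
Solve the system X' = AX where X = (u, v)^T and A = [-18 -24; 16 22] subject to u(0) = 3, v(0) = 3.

Coefficient matrix A = [[-18, -24], [16, 22]].
Characteristic polynomial det(A - λI) = λ^2 - 4λ - 12 = 0.
Eigenvalues λ = -2, 6.
For λ=-2: (A-λI) row 1 is [-16, -24], so an eigenvector is (-3, 2).
For λ=6: (A-λI) row 1 is [-24, -24], so an eigenvector is (1, -1).
General solution: K_1e^(-2t)(-3,2) + K_2e^(6t)(1,-1).
Applying u(0)=3, v(0)=3 gives K_1=-6, K_2=-15.

u(t) = -15e^(6t) + 18e^(-2t), v(t) = 15e^(6t) - 12e^(-2t)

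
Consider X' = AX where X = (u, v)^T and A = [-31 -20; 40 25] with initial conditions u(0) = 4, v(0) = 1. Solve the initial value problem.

u(t) = -33e^(-3t)sin(4t) + 4e^(-3t)cos(4t), v(t) = 47e^(-3t)sin(4t) + e^(-3t)cos(4t)

Coefficient matrix A = [[-31, -20], [40, 25]].
Characteristic polynomial det(A - λI) = λ^2 + 6λ + 25 = 0.
Eigenvalues λ = -3 ± 4i (complex conjugate pair).
For λ=-3+4i: an eigenvector is (2,-3) - i(1,-1) = (2 - i, -3 + i).
A real fundamental pair from Re and Im of e^((-3+4i)t)v: X_1 = e^(-3t)(cos(4t)·(2,-3) + sin(4t)·(1,-1)), X_2 = e^(-3t)(sin(4t)·(2,-3) - cos(4t)·(1,-1)).
General solution: K_1X_1 + K_2X_2.
Applying u(0)=4, v(0)=1 gives K_1=-5, K_2=-14.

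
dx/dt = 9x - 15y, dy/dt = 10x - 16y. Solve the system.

Coefficient matrix A = [[9, -15], [10, -16]].
Characteristic polynomial det(A - λI) = λ^2 + 7λ + 6 = 0.
Eigenvalues λ = -6, -1.
For λ=-6: (A-λI) row 1 is [15, -15], so an eigenvector is (-1, -1).
For λ=-1: (A-λI) row 1 is [10, -15], so an eigenvector is (3, 2).
General solution: K_1e^(-6t)(-1,-1) + K_2e^(-t)(3,2).

x(t) = -K_1e^(-6t) + 3K_2e^(-t), y(t) = -K_1e^(-6t) + 2K_2e^(-t)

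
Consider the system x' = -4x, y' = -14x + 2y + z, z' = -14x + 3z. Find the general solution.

x(t) = K_2e^(-4t), y(t) = K_1e^(2t) + 2K_2e^(-4t) + K_3e^(3t), z(t) = 2K_2e^(-4t) + K_3e^(3t)

Coefficient matrix A = [[-4, 0, 0], [-14, 2, 1], [-14, 0, 3]].
det(A - λI) = 0 gives eigenvalues λ = 2, -4, 3.
For λ=2: eigenvector (0,1,0).
For λ=-4: eigenvector (1,2,2).
For λ=3: eigenvector (0,1,1).
General solution: K_1e^(2t)(0,1,0) + K_2e^(-4t)(1,2,2) + K_3e^(3t)(0,1,1).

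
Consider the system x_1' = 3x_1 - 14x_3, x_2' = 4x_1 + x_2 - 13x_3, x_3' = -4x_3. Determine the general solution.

x_1(t) = K_1e^(3t) + 2K_2e^(-4t), x_2(t) = 2K_1e^(3t) + K_2e^(-4t) + K_3e^(t), x_3(t) = K_2e^(-4t)

Coefficient matrix A = [[3, 0, -14], [4, 1, -13], [0, 0, -4]].
det(A - λI) = 0 gives eigenvalues λ = 3, -4, 1.
For λ=3: eigenvector (1,2,0).
For λ=-4: eigenvector (2,1,1).
For λ=1: eigenvector (0,1,0).
General solution: K_1e^(3t)(1,2,0) + K_2e^(-4t)(2,1,1) + K_3e^(t)(0,1,0).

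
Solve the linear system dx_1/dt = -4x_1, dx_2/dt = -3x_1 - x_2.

Coefficient matrix A = [[-4, 0], [-3, -1]].
Characteristic polynomial det(A - λI) = λ^2 + 5λ + 4 = 0.
Eigenvalues λ = -4, -1.
For λ=-4: (A-λI) row 2 is [-3, 3], so an eigenvector is (1, 1).
For λ=-1: (A-λI) row 1 is [-3, 0], so an eigenvector is (0, -1).
General solution: c_1e^(-4t)(1,1) + c_2e^(-t)(0,-1).

x_1(t) = c_1e^(-4t), x_2(t) = c_1e^(-4t) - c_2e^(-t)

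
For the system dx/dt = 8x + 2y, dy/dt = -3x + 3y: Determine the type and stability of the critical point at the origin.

unstable node

A = [[8,2],[-3,3]]; det(A-λI) = λ^2 - 11λ + 30.
λ = 5, 6: both positive.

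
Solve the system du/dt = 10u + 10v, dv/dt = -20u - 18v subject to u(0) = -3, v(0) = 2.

u(t) = -11e^(-4t)sin(2t) - 3e^(-4t)cos(2t), v(t) = 16e^(-4t)sin(2t) + 2e^(-4t)cos(2t)

Coefficient matrix A = [[10, 10], [-20, -18]].
Characteristic polynomial det(A - λI) = λ^2 + 8λ + 20 = 0.
Eigenvalues λ = -4 ± 2i (complex conjugate pair).
For λ=-4+2i: an eigenvector is (2,-3) - i(-1,1) = (2 + i, -3 - i).
A real fundamental pair from Re and Im of e^((-4+2i)t)v: X_1 = e^(-4t)(cos(2t)·(2,-3) + sin(2t)·(-1,1)), X_2 = e^(-4t)(sin(2t)·(2,-3) - cos(2t)·(-1,1)).
General solution: C_1X_1 + C_2X_2.
Applying u(0)=-3, v(0)=2 gives C_1=1, C_2=-5.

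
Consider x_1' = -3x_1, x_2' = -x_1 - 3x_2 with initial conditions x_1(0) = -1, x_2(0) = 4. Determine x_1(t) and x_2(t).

Coefficient matrix A = [[-3, 0], [-1, -3]].
Characteristic polynomial det(A - λI) = λ^2 + 6λ + 9 = 0.
Single eigenvalue λ = -3 with algebraic multiplicity 2.
Eigenvector v = (0,1); generalized eigenvector w with (A-λI)w=v is (-1,2).
General solution: e^(-3t)[C_1·v + C_2·(t·v + w)].
Applying x_1(0)=-1, x_2(0)=4 gives C_1=2, C_2=1.

x_1(t) = -e^(-3t), x_2(t) = te^(-3t) + 4e^(-3t)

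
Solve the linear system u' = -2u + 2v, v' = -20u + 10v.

u(t) = K_1e^(4t)cos(2t) + K_2e^(4t)sin(2t), v(t) = -K_1e^(4t)sin(2t) + 3K_1e^(4t)cos(2t) + 3K_2e^(4t)sin(2t) + K_2e^(4t)cos(2t)

Coefficient matrix A = [[-2, 2], [-20, 10]].
Characteristic polynomial det(A - λI) = λ^2 - 8λ + 20 = 0.
Eigenvalues λ = 4 ± 2i (complex conjugate pair).
For λ=4+2i: an eigenvector is (1,3) - i(0,-1) = (1, 3 + i).
A real fundamental pair from Re and Im of e^((4+2i)t)v: X_1 = e^(4t)(cos(2t)·(1,3) + sin(2t)·(0,-1)), X_2 = e^(4t)(sin(2t)·(1,3) - cos(2t)·(0,-1)).
General solution: K_1X_1 + K_2X_2.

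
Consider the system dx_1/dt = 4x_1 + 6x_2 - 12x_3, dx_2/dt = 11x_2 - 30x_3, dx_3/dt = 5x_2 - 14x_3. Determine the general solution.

x_1(t) = -2K_1e^(t) + K_2e^(4t), x_2(t) = 3K_1e^(t) + 2K_3e^(-4t), x_3(t) = K_1e^(t) + K_3e^(-4t)

Coefficient matrix A = [[4, 6, -12], [0, 11, -30], [0, 5, -14]].
det(A - λI) = 0 gives eigenvalues λ = 1, 4, -4.
For λ=1: eigenvector (-2,3,1).
For λ=4: eigenvector (1,0,0).
For λ=-4: eigenvector (0,2,1).
General solution: K_1e^(t)(-2,3,1) + K_2e^(4t)(1,0,0) + K_3e^(-4t)(0,2,1).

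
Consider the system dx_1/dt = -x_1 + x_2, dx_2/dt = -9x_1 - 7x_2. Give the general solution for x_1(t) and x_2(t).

Coefficient matrix A = [[-1, 1], [-9, -7]].
Characteristic polynomial det(A - λI) = λ^2 + 8λ + 16 = 0.
Single eigenvalue λ = -4 with algebraic multiplicity 2.
Eigenvector v = (1,-3); generalized eigenvector w with (A-λI)w=v is (0,1).
General solution: e^(-4t)[K_1·v + K_2·(t·v + w)].

x_1(t) = K_1e^(-4t) + K_2te^(-4t), x_2(t) = -3K_1e^(-4t) - 3K_2te^(-4t) + K_2e^(-4t)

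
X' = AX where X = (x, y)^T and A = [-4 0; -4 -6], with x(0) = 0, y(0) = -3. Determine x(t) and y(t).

x(t) = 0, y(t) = -3e^(-6t)

Coefficient matrix A = [[-4, 0], [-4, -6]].
Characteristic polynomial det(A - λI) = λ^2 + 10λ + 24 = 0.
Eigenvalues λ = -4, -6.
For λ=-4: (A-λI) row 2 is [-4, -2], so an eigenvector is (-1, 2).
For λ=-6: (A-λI) row 1 is [2, 0], so an eigenvector is (0, -1).
General solution: C_1e^(-4t)(-1,2) + C_2e^(-6t)(0,-1).
Applying x(0)=0, y(0)=-3 gives C_1=0, C_2=3.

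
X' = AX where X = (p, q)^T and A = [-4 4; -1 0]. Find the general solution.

p(t) = 2c_1e^(-2t) + 2c_2te^(-2t) - 3c_2e^(-2t), q(t) = c_1e^(-2t) + c_2te^(-2t) - c_2e^(-2t)

Coefficient matrix A = [[-4, 4], [-1, 0]].
Characteristic polynomial det(A - λI) = λ^2 + 4λ + 4 = 0.
Single eigenvalue λ = -2 with algebraic multiplicity 2.
Eigenvector v = (2,1); generalized eigenvector w with (A-λI)w=v is (-3,-1).
General solution: e^(-2t)[c_1·v + c_2·(t·v + w)].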